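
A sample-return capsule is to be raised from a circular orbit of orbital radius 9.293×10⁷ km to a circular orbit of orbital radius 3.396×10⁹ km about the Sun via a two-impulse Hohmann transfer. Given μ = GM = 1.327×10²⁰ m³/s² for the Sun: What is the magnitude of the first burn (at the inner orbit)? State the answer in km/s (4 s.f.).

r₁ = 9.293×10⁷ km = 9.293×10¹⁰ m.
r₂ = 3.396×10⁹ km = 3.396×10¹² m.
Transfer ellipse a_t = (r₁ + r₂)/2 = 1.744×10¹² m.
At r₁: circular v_c1 = √(μ/r₁) = 37790 m/s; transfer-perihelion v_p = √[μ(2/r₁ − 1/a_t)] = 52720 m/s.
Δv₁ = v_p − v_c1 = 14940 m/s.
= 14.94 km/s.

Δv ≈ 14.94 km/s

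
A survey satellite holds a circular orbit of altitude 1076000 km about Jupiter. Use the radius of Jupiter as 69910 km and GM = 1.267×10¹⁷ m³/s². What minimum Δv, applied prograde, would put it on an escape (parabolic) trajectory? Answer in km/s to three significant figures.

Δv ≈ 4.36 km/s

r = 69910 + 1076000 = 1145900 km = 1.1459×10⁹ m.
Circular speed v_c = √(μ/r) = 10520 m/s.
Escape speed v_esc = √(2μ/r) = √2 × v_c = 14870 m/s.
Δv = v_esc − v_c = 4355 m/s = 4.355 km/s.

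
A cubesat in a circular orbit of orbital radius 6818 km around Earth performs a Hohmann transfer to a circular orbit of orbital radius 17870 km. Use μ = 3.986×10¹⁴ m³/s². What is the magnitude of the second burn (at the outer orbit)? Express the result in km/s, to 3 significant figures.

r₁ = 6818 km = 6.818×10⁶ m.
r₂ = 17870 km = 1.787×10⁷ m.
Transfer ellipse a_t = (r₁ + r₂)/2 = 1.234×10⁷ m.
At r₁: circular v_c1 = √(μ/r₁) = 7646 m/s; transfer-perigee v_p = √[μ(2/r₁ − 1/a_t)] = 9200 m/s.
At r₂: circular v_c2 = √(μ/r₂) = 4723 m/s; transfer-apogee v_a = √[μ(2/r₂ − 1/a_t)] = 3510 m/s.
Δv₂ = v_c2 − v_a = 1213 m/s.
= 1.213 km/s.

Δv ≈ 1.21 km/s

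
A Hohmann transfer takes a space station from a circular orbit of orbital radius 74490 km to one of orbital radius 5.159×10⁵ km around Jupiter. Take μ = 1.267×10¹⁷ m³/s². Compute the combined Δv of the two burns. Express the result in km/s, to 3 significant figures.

Δv_total ≈ 21.1 km/s

r₁ = 74490 km = 7.449×10⁷ m.
r₂ = 5.159×10⁵ km = 5.159×10⁸ m.
Transfer ellipse a_t = (r₁ + r₂)/2 = 2.952×10⁸ m.
At r₁: circular v_c1 = √(μ/r₁) = 41240 m/s; transfer-perijove v_p = √[μ(2/r₁ − 1/a_t)] = 54520 m/s.
Δv₁ = v_p − v_c1 = 13280 m/s.
At r₂: circular v_c2 = √(μ/r₂) = 15670 m/s; transfer-apojove v_a = √[μ(2/r₂ − 1/a_t)] = 7872 m/s.
Δv₂ = v_c2 − v_a = 7799 m/s.
Total Δv = Δv₁ + Δv₂ = 21080 m/s = 21.08 km/s.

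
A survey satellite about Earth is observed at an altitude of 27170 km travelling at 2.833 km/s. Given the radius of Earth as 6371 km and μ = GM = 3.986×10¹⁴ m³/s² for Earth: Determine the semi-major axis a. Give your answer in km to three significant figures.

r = 6371 + 27170 = 33541 km = 3.354×10⁷ m.
Specific orbital energy ε = v²/2 − μ/r = (2833)²/2 − 3.986×10¹⁴/3.354×10⁷ = -7.871×10⁶ J/kg.
Since ε = −μ/(2a), a = −μ/(2ε) = 2.532×10⁷ m = 25321 km.

a ≈ 25300 km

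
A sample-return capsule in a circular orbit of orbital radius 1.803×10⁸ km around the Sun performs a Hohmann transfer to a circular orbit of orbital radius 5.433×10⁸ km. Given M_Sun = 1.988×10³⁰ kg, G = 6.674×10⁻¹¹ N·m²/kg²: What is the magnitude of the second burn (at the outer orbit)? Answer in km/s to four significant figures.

Δv ≈ 4.595 km/s

μ = GM = 6.674×10⁻¹¹ × 1.988×10³⁰ = 1.327×10²⁰ m³/s².
r₁ = 1.803×10⁸ km = 1.803×10¹¹ m.
r₂ = 5.433×10⁸ km = 5.433×10¹¹ m.
Transfer ellipse a_t = (r₁ + r₂)/2 = 3.618×10¹¹ m.
At r₁: circular v_c1 = √(μ/r₁) = 27130 m/s; transfer-perihelion v_p = √[μ(2/r₁ − 1/a_t)] = 33240 m/s.
At r₂: circular v_c2 = √(μ/r₂) = 15630 m/s; transfer-aphelion v_a = √[μ(2/r₂ − 1/a_t)] = 11030 m/s.
Δv₂ = v_c2 − v_a = 4595 m/s.
= 4.595 km/s.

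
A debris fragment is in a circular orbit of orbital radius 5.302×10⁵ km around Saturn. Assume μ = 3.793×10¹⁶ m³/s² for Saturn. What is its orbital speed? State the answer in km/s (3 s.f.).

r = 5.302×10⁵ km = 5.302×10⁸ m.
For a circular orbit v = √(μ/r) = √(3.793×10¹⁶ / 5.302×10⁸) = √(7.154×10⁷) = 8458 m/s.
That is 8.458 km/s.

v ≈ 8.46 km/s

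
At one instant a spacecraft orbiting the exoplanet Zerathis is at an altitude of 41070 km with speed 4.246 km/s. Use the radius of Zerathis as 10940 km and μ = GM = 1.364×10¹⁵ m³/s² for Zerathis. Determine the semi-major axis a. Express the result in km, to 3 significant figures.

r = 10940 + 41070 = 52010 km = 5.201×10⁷ m.
Vis-viva rearranged: 1/a = 2/r − v²/μ = 3.845×10⁻⁸ − 1.322×10⁻⁸ = 2.524×10⁻⁸ m⁻¹.
a = 3.962×10⁷ m = 39625 km.

a ≈ 39600 km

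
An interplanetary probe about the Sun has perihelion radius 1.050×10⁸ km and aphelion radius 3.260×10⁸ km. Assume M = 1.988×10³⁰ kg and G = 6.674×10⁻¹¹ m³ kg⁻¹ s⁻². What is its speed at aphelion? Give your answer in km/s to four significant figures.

μ = GM = 6.674×10⁻¹¹ × 1.988×10³⁰ = 1.327×10²⁰ m³/s².
Semi-major axis a = (r_p + r_a)/2 = 2.1550×10⁸ km = 2.155×10¹¹ m.
Vis-viva: v² = μ(2/r − 1/a) = 1.327×10²⁰ × (6.135×10⁻¹² − 4.640×10⁻¹²) = 1.983×10⁸ m²/s².
v = 14080 m/s = 14.08 km/s.

v ≈ 14.08 km/s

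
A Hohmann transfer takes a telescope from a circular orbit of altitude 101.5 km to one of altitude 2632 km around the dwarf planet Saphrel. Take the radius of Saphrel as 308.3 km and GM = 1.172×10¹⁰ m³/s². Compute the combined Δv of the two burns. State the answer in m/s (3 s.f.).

Δv_total ≈ 86.9 m/s

r₁ = 308.3 + 101.5 = 409.80 km = 4.0980×10⁵ m.
r₂ = 308.3 + 2632 = 2940.3 km = 2.9403×10⁶ m.
Transfer ellipse a_t = (r₁ + r₂)/2 = 1.675×10⁶ m.
At r₁: circular v_c1 = √(μ/r₁) = 169.1 m/s; transfer-periapsis v_p = √[μ(2/r₁ − 1/a_t)] = 224.1 m/s.
Δv₁ = v_p − v_c1 = 54.94 m/s.
At r₂: circular v_c2 = √(μ/r₂) = 63.13 m/s; transfer-apoapsis v_a = √[μ(2/r₂ − 1/a_t)] = 31.23 m/s.
Δv₂ = v_c2 − v_a = 31.91 m/s.
Total Δv = Δv₁ + Δv₂ = 86.85 m/s.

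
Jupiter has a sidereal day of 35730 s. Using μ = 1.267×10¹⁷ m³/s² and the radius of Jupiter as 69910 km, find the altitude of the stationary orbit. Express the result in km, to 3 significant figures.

h_sync ≈ 90100 km

A synchronous orbit has period T, so by Kepler's third law a = (μT²/4π²)^(1/3).
μT²/4π² = 1.267×10¹⁷ × (3.573×10⁴)² / 39.48 = 4.097×10²⁴ m³.
a = 1.600×10⁸ m = 1.6002×10⁵ km.
Altitude h = a − R = 1.6002×10⁵ − 69910 = 90105 km.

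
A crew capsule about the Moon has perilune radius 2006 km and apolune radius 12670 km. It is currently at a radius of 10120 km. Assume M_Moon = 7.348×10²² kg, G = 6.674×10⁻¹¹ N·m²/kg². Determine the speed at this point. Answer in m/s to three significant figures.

μ = GM = 6.674×10⁻¹¹ × 7.348×10²² = 4.904×10¹² m³/s².
Semi-major axis a = (r_p + r_a)/2 = 7338.0 km = 7.338×10⁶ m.
Vis-viva: v² = μ(2/r − 1/a) = 4.904×10¹² × (1.976×10⁻⁷ − 1.363×10⁻⁷) = 3.009×10⁵ m²/s².
v = 548.5 m/s.

v ≈ 549 m/s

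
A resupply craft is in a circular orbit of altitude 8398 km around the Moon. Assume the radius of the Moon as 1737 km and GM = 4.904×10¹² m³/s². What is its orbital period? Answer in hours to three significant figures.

T ≈ 25.4 hours

r = 1737 + 8398 = 10135 km = 1.0135×10⁷ m.
Kepler's third law: T = 2π√(r³/μ) = 2π√((1.014×10⁷)³ / 4.904×10¹²).
r³/μ = 2.123×10⁸ s², so T = 2π × 1.457×10⁴ = 9.155×10⁴ s.
Converting: 9.155×10⁴ s ÷ 3600 = 25.43 hours.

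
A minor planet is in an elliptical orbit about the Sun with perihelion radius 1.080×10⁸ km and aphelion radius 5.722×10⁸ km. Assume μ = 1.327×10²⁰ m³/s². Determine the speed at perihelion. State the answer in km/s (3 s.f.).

v ≈ 45.5 km/s

Semi-major axis a = (r_p + r_a)/2 = 3.4010×10⁸ km = 3.401×10¹¹ m.
Vis-viva: v² = μ(2/r − 1/a) = 1.327×10²⁰ × (1.852×10⁻¹¹ − 2.940×10⁻¹²) = 2.067×10⁹ m²/s².
v = 45470 m/s = 45.47 km/s.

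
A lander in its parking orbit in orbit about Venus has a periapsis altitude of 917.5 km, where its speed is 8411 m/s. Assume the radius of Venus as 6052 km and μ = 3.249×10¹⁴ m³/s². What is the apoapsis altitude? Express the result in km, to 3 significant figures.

apoapsis altitude ≈ 15900 km

r_p = 6052 + 917.5 = 6969.5 km = 6.970×10⁶ m.
Specific energy ε = v²/2 − μ/r = -1.124×10⁷ J/kg, so a = −μ/(2ε) = 1.445×10⁷ m.
The apsides satisfy r_p + r_a = 2a, so the apoapsis radius is 2a − r_p = 2.192×10⁷ m = 21923 km.
Apoapsis altitude = 21923 − 6052 = 15871 km.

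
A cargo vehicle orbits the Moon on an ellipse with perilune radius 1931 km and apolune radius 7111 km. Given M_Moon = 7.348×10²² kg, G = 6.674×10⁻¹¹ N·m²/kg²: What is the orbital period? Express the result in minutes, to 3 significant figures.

μ = GM = 6.674×10⁻¹¹ × 7.348×10²² = 4.904×10¹² m³/s².
Semi-major axis a = (r_p + r_a)/2 = (1931.0 + 7111.0)/2 = 4521.0 km = 4.521×10⁶ m.
By Kepler's third law T = 2π√(a³/μ) = 2π × 4.341×10³ = 2.727×10⁴ s.
= 454.6 minutes.

T ≈ 455 minutes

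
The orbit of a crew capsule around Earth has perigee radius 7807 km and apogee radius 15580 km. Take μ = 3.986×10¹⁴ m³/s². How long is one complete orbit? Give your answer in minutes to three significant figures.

T ≈ 210 minutes

Semi-major axis a = (r_p + r_a)/2 = (7807.0 + 15580)/2 = 11694 km = 1.169×10⁷ m.
By Kepler's third law T = 2π√(a³/μ) = 2π × 2.003×10³ = 1.258×10⁴ s.
= 209.7 minutes.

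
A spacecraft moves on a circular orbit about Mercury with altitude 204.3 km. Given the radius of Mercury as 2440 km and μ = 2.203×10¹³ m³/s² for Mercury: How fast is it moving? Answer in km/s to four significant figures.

v ≈ 2.886 km/s

r = 2440 + 204.3 = 2644.3 km = 2.6443×10⁶ m.
For a circular orbit v = √(μ/r) = √(2.203×10¹³ / 2.644×10⁶) = √(8.331×10⁶) = 2886 m/s.
That is 2.886 km/s.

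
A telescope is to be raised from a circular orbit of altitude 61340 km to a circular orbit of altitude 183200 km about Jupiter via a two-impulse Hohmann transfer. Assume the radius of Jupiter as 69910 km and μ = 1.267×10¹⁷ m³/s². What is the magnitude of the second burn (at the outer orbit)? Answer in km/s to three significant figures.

r₁ = 69910 + 61340 = 131250 km = 1.3125×10⁸ m.
r₂ = 69910 + 183200 = 253110 km = 2.5311×10⁸ m.
Transfer ellipse a_t = (r₁ + r₂)/2 = 1.922×10⁸ m.
At r₁: circular v_c1 = √(μ/r₁) = 31070 m/s; transfer-perijove v_p = √[μ(2/r₁ − 1/a_t)] = 35660 m/s.
At r₂: circular v_c2 = √(μ/r₂) = 22370 m/s; transfer-apojove v_a = √[μ(2/r₂ − 1/a_t)] = 18490 m/s.
Δv₂ = v_c2 − v_a = 3884 m/s.
= 3.884 km/s.

Δv ≈ 3.88 km/s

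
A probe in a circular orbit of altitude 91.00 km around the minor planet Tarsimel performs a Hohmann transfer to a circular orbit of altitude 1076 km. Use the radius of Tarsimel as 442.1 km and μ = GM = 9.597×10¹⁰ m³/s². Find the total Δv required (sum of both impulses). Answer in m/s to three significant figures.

r₁ = 442.1 + 91.00 = 533.10 km = 5.3310×10⁵ m.
r₂ = 442.1 + 1076 = 1518.1 km = 1.5181×10⁶ m.
Transfer ellipse a_t = (r₁ + r₂)/2 = 1.026×10⁶ m.
At r₁: circular v_c1 = √(μ/r₁) = 424.3 m/s; transfer-periapsis v_p = √[μ(2/r₁ − 1/a_t)] = 516.2 m/s.
Δv₁ = v_p − v_c1 = 91.92 m/s.
At r₂: circular v_c2 = √(μ/r₂) = 251.4 m/s; transfer-apoapsis v_a = √[μ(2/r₂ − 1/a_t)] = 181.3 m/s.
Δv₂ = v_c2 − v_a = 70.16 m/s.
Total Δv = Δv₁ + Δv₂ = 162.1 m/s.

Δv_total ≈ 162 m/s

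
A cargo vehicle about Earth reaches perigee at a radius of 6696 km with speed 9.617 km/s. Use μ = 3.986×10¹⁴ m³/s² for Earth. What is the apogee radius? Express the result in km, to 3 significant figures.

r_p = 6.696×10⁶ m.
Specific energy ε = v²/2 − μ/r = -1.328×10⁷ J/kg, so a = −μ/(2ε) = 1.500×10⁷ m.
The apsides satisfy r_p + r_a = 2a, so the apogee radius is 2a − r_p = 2.331×10⁷ m = 23308 km.

apogee radius ≈ 23300 km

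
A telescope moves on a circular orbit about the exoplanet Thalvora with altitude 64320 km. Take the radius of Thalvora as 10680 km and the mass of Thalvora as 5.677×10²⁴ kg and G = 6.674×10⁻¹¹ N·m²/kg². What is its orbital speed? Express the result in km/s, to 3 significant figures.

v ≈ 2.25 km/s

μ = GM = 6.674×10⁻¹¹ × 5.677×10²⁴ = 3.789×10¹⁴ m³/s².
r = 10680 + 64320 = 75000 km = 7.5000×10⁷ m.
For a circular orbit v = √(μ/r) = √(3.789×10¹⁴ / 7.500×10⁷) = √(5.052×10⁶) = 2248 m/s.
That is 2.248 km/s.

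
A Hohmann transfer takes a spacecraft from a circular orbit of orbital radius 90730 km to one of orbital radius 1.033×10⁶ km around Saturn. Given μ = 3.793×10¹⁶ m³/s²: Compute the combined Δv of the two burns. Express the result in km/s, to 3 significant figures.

r₁ = 90730 km = 9.073×10⁷ m.
r₂ = 1.033×10⁶ km = 1.033×10⁹ m.
Transfer ellipse a_t = (r₁ + r₂)/2 = 5.619×10⁸ m.
At r₁: circular v_c1 = √(μ/r₁) = 20450 m/s; transfer-perikrone v_p = √[μ(2/r₁ − 1/a_t)] = 27720 m/s.
Δv₁ = v_p − v_c1 = 7277 m/s.
At r₂: circular v_c2 = √(μ/r₂) = 6060 m/s; transfer-apokrone v_a = √[μ(2/r₂ − 1/a_t)] = 2435 m/s.
Δv₂ = v_c2 − v_a = 3625 m/s.
Total Δv = Δv₁ + Δv₂ = 10900 m/s = 10.90 km/s.

Δv_total ≈ 10.9 km/s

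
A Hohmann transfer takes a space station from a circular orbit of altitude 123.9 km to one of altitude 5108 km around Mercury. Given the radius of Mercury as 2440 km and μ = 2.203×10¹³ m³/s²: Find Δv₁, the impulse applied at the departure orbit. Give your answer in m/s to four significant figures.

Δv ≈ 650.3 m/s

r₁ = 2440 + 123.9 = 2563.9 km = 2.5639×10⁶ m.
r₂ = 2440 + 5108 = 7548.0 km = 7.5480×10⁶ m.
Transfer ellipse a_t = (r₁ + r₂)/2 = 5.056×10⁶ m.
At r₁: circular v_c1 = √(μ/r₁) = 2931 m/s; transfer-periherm v_p = √[μ(2/r₁ − 1/a_t)] = 3582 m/s.
Δv₁ = v_p − v_c1 = 650.3 m/s.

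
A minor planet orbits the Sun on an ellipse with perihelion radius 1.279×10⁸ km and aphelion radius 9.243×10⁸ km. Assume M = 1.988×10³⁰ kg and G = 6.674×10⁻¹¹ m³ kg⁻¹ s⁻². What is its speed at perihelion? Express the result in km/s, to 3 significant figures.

v ≈ 42.7 km/s

μ = GM = 6.674×10⁻¹¹ × 1.988×10³⁰ = 1.327×10²⁰ m³/s².
Semi-major axis a = (r_p + r_a)/2 = 5.2610×10⁸ km = 5.261×10¹¹ m.
Vis-viva: v² = μ(2/r − 1/a) = 1.327×10²⁰ × (1.564×10⁻¹¹ − 1.901×10⁻¹²) = 1.823×10⁹ m²/s².
v = 42690 m/s = 42.69 km/s.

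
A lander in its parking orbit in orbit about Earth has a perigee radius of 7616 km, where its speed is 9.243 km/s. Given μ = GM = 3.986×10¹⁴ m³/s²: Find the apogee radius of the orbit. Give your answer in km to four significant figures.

r_p = 7.616×10⁶ m.
Specific energy ε = v²/2 − μ/r = -9.621×10⁶ J/kg, so a = −μ/(2ε) = 2.072×10⁷ m.
The apsides satisfy r_p + r_a = 2a, so the apogee radius is 2a − r_p = 3.382×10⁷ m = 33816 km.

apogee radius ≈ 33820 km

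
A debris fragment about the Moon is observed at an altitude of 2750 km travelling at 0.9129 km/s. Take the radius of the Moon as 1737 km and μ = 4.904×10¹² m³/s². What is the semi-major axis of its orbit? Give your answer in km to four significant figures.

r = 1737 + 2750 = 4487.0 km = 4.487×10⁶ m.
Specific orbital energy ε = v²/2 − μ/r = (912.9)²/2 − 4.904×10¹²/4.487×10⁶ = -6.762×10⁵ J/kg.
Since ε = −μ/(2a), a = −μ/(2ε) = 3.626×10⁶ m = 3625.9 km.

a ≈ 3626 km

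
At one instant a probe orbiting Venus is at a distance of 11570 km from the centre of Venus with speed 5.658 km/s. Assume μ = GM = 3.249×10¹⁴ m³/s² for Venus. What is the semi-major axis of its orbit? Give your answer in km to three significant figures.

a ≈ 13500 km

r = 1.157×10⁷ m.
Vis-viva rearranged: 1/a = 2/r − v²/μ = 1.729×10⁻⁷ − 9.853×10⁻⁸ = 7.433×10⁻⁸ m⁻¹.
a = 1.345×10⁷ m = 13454 km.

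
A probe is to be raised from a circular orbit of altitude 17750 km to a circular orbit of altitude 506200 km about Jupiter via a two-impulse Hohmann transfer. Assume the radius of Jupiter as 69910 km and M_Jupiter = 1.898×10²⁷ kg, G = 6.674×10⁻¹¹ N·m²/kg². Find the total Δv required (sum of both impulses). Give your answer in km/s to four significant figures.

μ = GM = 6.674×10⁻¹¹ × 1.898×10²⁷ = 1.267×10¹⁷ m³/s².
r₁ = 69910 + 17750 = 87660 km = 8.7660×10⁷ m.
r₂ = 69910 + 506200 = 576110 km = 5.7611×10⁸ m.
Transfer ellipse a_t = (r₁ + r₂)/2 = 3.319×10⁸ m.
At r₁: circular v_c1 = √(μ/r₁) = 38010 m/s; transfer-perijove v_p = √[μ(2/r₁ − 1/a_t)] = 50080 m/s.
Δv₁ = v_p − v_c1 = 12070 m/s.
At r₂: circular v_c2 = √(μ/r₂) = 14830 m/s; transfer-apojove v_a = √[μ(2/r₂ − 1/a_t)] = 7621 m/s.
Δv₂ = v_c2 − v_a = 7207 m/s.
Total Δv = Δv₁ + Δv₂ = 19280 m/s = 19.28 km/s.

Δv_total ≈ 19.28 km/s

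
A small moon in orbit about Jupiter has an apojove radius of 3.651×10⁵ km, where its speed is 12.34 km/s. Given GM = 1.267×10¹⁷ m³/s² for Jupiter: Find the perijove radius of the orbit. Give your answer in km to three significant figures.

perijove radius ≈ 1.03×10⁵ km

r_a = 3.651×10⁸ m.
Specific energy ε = v²/2 − μ/r = -2.709×10⁸ J/kg, so a = −μ/(2ε) = 2.339×10⁸ m.
The apsides satisfy r_p + r_a = 2a, so the perijove radius is 2a − r_a = 1.026×10⁸ m = 1.0262×10⁵ km.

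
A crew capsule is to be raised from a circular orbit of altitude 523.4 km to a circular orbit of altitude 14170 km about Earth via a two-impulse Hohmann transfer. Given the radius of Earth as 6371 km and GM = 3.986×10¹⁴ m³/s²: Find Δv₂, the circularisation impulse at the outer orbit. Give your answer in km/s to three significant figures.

Δv ≈ 1.28 km/s

r₁ = 6371 + 523.4 = 6894.4 km = 6.8944×10⁶ m.
r₂ = 6371 + 14170 = 20541 km = 2.0541×10⁷ m.
Transfer ellipse a_t = (r₁ + r₂)/2 = 1.372×10⁷ m.
At r₁: circular v_c1 = √(μ/r₁) = 7604 m/s; transfer-perigee v_p = √[μ(2/r₁ − 1/a_t)] = 9304 m/s.
At r₂: circular v_c2 = √(μ/r₂) = 4405 m/s; transfer-apogee v_a = √[μ(2/r₂ − 1/a_t)] = 3123 m/s.
Δv₂ = v_c2 − v_a = 1282 m/s.
= 1.282 km/s.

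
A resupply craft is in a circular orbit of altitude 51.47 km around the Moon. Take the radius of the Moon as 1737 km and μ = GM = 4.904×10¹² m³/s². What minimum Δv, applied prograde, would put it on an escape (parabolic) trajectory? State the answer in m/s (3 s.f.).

Δv ≈ 686 m/s

r = 1737 + 51.47 = 1788.5 km = 1.7885×10⁶ m.
Circular speed v_c = √(μ/r) = 1656 m/s.
Escape speed v_esc = √(2μ/r) = √2 × v_c = 2342 m/s.
Δv = v_esc − v_c = 685.9 m/s.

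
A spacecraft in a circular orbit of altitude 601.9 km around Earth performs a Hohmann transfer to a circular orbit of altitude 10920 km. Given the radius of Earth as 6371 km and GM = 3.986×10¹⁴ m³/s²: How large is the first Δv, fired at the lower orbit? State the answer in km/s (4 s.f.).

Δv ≈ 1.466 km/s

r₁ = 6371 + 601.9 = 6972.9 km = 6.9729×10⁶ m.
r₂ = 6371 + 10920 = 17291 km = 1.7291×10⁷ m.
Transfer ellipse a_t = (r₁ + r₂)/2 = 1.213×10⁷ m.
At r₁: circular v_c1 = √(μ/r₁) = 7561 m/s; transfer-perigee v_p = √[μ(2/r₁ − 1/a_t)] = 9026 m/s.
Δv₁ = v_p − v_c1 = 1466 m/s.
= 1.466 km/s.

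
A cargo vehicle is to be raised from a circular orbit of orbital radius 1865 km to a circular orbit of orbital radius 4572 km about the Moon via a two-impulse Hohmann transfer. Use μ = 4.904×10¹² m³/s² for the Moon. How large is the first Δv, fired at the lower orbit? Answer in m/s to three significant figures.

r₁ = 1865 km = 1.865×10⁶ m.
r₂ = 4572 km = 4.572×10⁶ m.
Transfer ellipse a_t = (r₁ + r₂)/2 = 3.218×10⁶ m.
At r₁: circular v_c1 = √(μ/r₁) = 1622 m/s; transfer-perilune v_p = √[μ(2/r₁ − 1/a_t)] = 1933 m/s.
Δv₁ = v_p − v_c1 = 311.1 m/s.

Δv ≈ 311 m/s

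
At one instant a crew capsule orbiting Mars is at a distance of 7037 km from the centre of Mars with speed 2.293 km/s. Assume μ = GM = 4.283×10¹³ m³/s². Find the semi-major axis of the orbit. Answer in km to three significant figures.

a ≈ 6190 km

r = 7.037×10⁶ m.
Vis-viva rearranged: 1/a = 2/r − v²/μ = 2.842×10⁻⁷ − 1.228×10⁻⁷ = 1.615×10⁻⁷ m⁻¹.
a = 6.194×10⁶ m = 6193.8 km.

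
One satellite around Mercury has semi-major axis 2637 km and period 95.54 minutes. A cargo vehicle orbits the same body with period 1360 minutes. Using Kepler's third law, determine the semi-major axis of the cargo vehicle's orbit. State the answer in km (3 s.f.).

a₂ ≈ 15500 km

Kepler's third law: a³ ∝ T², so a₂ = a₁ (T₂/T₁)^(2/3).
T₂/T₁ = 14.23, (T₂/T₁)^(2/3) = 5.874.
a₂ = 2637 × 5.874 = 15490 km.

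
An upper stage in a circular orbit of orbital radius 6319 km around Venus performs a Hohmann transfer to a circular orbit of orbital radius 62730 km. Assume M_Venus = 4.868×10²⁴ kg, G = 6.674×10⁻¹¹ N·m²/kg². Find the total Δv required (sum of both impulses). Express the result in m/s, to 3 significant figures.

μ = GM = 6.674×10⁻¹¹ × 4.868×10²⁴ = 3.249×10¹⁴ m³/s².
r₁ = 6319 km = 6.319×10⁶ m.
r₂ = 62730 km = 6.273×10⁷ m.
Transfer ellipse a_t = (r₁ + r₂)/2 = 3.452×10⁷ m.
At r₁: circular v_c1 = √(μ/r₁) = 7170 m/s; transfer-periapsis v_p = √[μ(2/r₁ − 1/a_t)] = 9665 m/s.
Δv₁ = v_p − v_c1 = 2495 m/s.
At r₂: circular v_c2 = √(μ/r₂) = 2276 m/s; transfer-apoapsis v_a = √[μ(2/r₂ − 1/a_t)] = 973.6 m/s.
Δv₂ = v_c2 − v_a = 1302 m/s.
Total Δv = Δv₁ + Δv₂ = 3797 m/s.

Δv_total ≈ 3800 m/s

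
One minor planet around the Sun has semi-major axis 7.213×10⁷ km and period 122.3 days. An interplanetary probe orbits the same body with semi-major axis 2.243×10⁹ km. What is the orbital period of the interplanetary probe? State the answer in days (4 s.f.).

T₂ ≈ 21210 days

Kepler's third law: T² ∝ a³, so T₂ = T₁ (a₂/a₁)^(3/2).
a₂/a₁ = 31.10, (a₂/a₁)^(3/2) = 173.4.
T₂ = 122.3 × 173.4 = 21210 days.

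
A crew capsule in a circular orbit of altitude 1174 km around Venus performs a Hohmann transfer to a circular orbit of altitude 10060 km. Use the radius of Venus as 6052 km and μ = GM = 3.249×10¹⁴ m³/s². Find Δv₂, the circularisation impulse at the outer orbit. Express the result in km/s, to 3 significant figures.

Δv ≈ 0.957 km/s

r₁ = 6052 + 1174 = 7226.0 km = 7.2260×10⁶ m.
r₂ = 6052 + 10060 = 16112 km = 1.6112×10⁷ m.
Transfer ellipse a_t = (r₁ + r₂)/2 = 1.167×10⁷ m.
At r₁: circular v_c1 = √(μ/r₁) = 6705 m/s; transfer-periapsis v_p = √[μ(2/r₁ − 1/a_t)] = 7879 m/s.
At r₂: circular v_c2 = √(μ/r₂) = 4491 m/s; transfer-apoapsis v_a = √[μ(2/r₂ − 1/a_t)] = 3534 m/s.
Δv₂ = v_c2 − v_a = 956.8 m/s.
= 0.9568 km/s.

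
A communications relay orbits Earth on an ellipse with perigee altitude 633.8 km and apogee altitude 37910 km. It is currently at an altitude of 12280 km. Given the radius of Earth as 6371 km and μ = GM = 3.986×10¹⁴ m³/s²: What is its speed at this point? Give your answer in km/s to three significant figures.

r_p = 6371 + 633.8 = 7004.8 km = 7.0048×10⁶ m.
r_a = 6371 + 37910 = 44281 km = 4.4281×10⁷ m.
r = 6371 + 12280 = 18651 km = 1.865×10⁷ m.
Semi-major axis a = (r_p + r_a)/2 = 25643 km = 2.564×10⁷ m.
Vis-viva: v² = μ(2/r − 1/a) = 3.986×10¹⁴ × (1.072×10⁻⁷ − 3.900×10⁻⁸) = 2.720×10⁷ m²/s².
v = 5215 m/s = 5.215 km/s.

v ≈ 5.22 km/s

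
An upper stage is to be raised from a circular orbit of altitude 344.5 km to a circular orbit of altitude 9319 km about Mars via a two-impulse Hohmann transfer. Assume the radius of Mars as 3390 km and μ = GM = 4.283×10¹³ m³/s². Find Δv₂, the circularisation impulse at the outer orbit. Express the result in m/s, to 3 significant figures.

Δv ≈ 599 m/s

r₁ = 3390 + 344.5 = 3734.5 km = 3.7345×10⁶ m.
r₂ = 3390 + 9319 = 12709 km = 1.2709×10⁷ m.
Transfer ellipse a_t = (r₁ + r₂)/2 = 8.222×10⁶ m.
At r₁: circular v_c1 = √(μ/r₁) = 3387 m/s; transfer-periapsis v_p = √[μ(2/r₁ − 1/a_t)] = 4210 m/s.
At r₂: circular v_c2 = √(μ/r₂) = 1836 m/s; transfer-apoapsis v_a = √[μ(2/r₂ − 1/a_t)] = 1237 m/s.
Δv₂ = v_c2 − v_a = 598.5 m/s.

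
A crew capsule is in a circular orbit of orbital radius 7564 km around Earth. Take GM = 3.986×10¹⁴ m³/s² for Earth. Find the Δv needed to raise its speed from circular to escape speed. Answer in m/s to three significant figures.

Δv ≈ 3010 m/s

r = 7564 km = 7.564×10⁶ m.
Circular speed v_c = √(μ/r) = 7259 m/s.
Escape speed v_esc = √(2μ/r) = √2 × v_c = 10270 m/s.
Δv = v_esc − v_c = 3007 m/s.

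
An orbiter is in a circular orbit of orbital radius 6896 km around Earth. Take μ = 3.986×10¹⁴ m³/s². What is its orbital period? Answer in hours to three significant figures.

r = 6896 km = 6.896×10⁶ m.
Kepler's third law: T = 2π√(r³/μ) = 2π√((6.896×10⁶)³ / 3.986×10¹⁴).
r³/μ = 8.227×10⁵ s², so T = 2π × 9.070×10² = 5.699×10³ s.
Converting: 5.699×10³ s ÷ 3600 = 1.583 hours.

T ≈ 1.58 hours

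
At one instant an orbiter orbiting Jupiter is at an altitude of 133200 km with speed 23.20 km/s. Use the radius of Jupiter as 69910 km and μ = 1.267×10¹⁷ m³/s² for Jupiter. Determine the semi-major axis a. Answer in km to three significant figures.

r = 69910 + 133200 = 2.0311×10⁵ km = 2.031×10⁸ m.
Vis-viva rearranged: 1/a = 2/r − v²/μ = 9.847×10⁻⁹ − 4.248×10⁻⁹ = 5.599×10⁻⁹ m⁻¹.
a = 1.786×10⁸ m = 1.7861×10⁵ km.

a ≈ 1.79×10⁵ km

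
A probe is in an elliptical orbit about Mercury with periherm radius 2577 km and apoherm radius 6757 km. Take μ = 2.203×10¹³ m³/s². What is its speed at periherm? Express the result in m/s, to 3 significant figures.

Semi-major axis a = (r_p + r_a)/2 = 4667.0 km = 4.667×10⁶ m.
Vis-viva: v² = μ(2/r − 1/a) = 2.203×10¹³ × (7.761×10⁻⁷ − 2.143×10⁻⁷) = 1.238×10⁷ m²/s².
v = 3518 m/s.

v ≈ 3520 m/s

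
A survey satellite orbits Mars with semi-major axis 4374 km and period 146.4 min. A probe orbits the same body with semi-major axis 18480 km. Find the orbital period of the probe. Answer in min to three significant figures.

T₂ ≈ 1270 min

Kepler's third law: T² ∝ a³, so T₂ = T₁ (a₂/a₁)^(3/2).
a₂/a₁ = 4.225, (a₂/a₁)^(3/2) = 8.684.
T₂ = 146.4 × 8.684 = 1271 min.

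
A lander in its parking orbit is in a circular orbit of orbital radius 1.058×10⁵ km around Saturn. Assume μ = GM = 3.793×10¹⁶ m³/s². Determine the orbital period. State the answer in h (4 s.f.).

T ≈ 9.752 h

r = 1.058×10⁵ km = 1.058×10⁸ m.
Kepler's third law: T = 2π√(r³/μ) = 2π√((1.058×10⁸)³ / 3.793×10¹⁶).
r³/μ = 3.122×10⁷ s², so T = 2π × 5.588×10³ = 3.511×10⁴ s.
Converting: 3.511×10⁴ s ÷ 3600 = 9.752 h.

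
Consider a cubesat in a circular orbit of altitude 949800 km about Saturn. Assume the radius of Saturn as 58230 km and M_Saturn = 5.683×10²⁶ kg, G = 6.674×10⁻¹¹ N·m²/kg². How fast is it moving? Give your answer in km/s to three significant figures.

v ≈ 6.13 km/s

μ = GM = 6.674×10⁻¹¹ × 5.683×10²⁶ = 3.793×10¹⁶ m³/s².
r = 58230 + 949800 = 1008000 km = 1.0080×10⁹ m.
For a circular orbit v = √(μ/r) = √(3.793×10¹⁶ / 1.008×10⁹) = √(3.763×10⁷) = 6134 m/s.
That is 6.134 km/s.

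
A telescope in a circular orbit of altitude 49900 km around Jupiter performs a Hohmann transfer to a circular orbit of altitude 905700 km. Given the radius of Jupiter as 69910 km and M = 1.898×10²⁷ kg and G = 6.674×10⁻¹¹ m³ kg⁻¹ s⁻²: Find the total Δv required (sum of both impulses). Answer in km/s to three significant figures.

Δv_total ≈ 16.9 km/s

μ = GM = 6.674×10⁻¹¹ × 1.898×10²⁷ = 1.267×10¹⁷ m³/s².
r₁ = 69910 + 49900 = 119810 km = 1.1981×10⁸ m.
r₂ = 69910 + 905700 = 975610 km = 9.7561×10⁸ m.
Transfer ellipse a_t = (r₁ + r₂)/2 = 5.477×10⁸ m.
At r₁: circular v_c1 = √(μ/r₁) = 32520 m/s; transfer-perijove v_p = √[μ(2/r₁ − 1/a_t)] = 43400 m/s.
Δv₁ = v_p − v_c1 = 10880 m/s.
At r₂: circular v_c2 = √(μ/r₂) = 11390 m/s; transfer-apojove v_a = √[μ(2/r₂ − 1/a_t)] = 5329 m/s.
Δv₂ = v_c2 − v_a = 6065 m/s.
Total Δv = Δv₁ + Δv₂ = 16950 m/s = 16.95 km/s.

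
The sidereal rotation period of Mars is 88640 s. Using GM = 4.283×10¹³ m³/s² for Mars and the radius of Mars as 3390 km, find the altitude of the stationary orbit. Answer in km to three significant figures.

A synchronous orbit has period T, so by Kepler's third law a = (μT²/4π²)^(1/3).
μT²/4π² = 4.283×10¹³ × (8.864×10⁴)² / 39.48 = 8.524×10²¹ m³.
a = 2.043×10⁷ m = 20428 km.
Altitude h = a − R = 20428 − 3390 = 17038 km.

h_sync ≈ 17000 km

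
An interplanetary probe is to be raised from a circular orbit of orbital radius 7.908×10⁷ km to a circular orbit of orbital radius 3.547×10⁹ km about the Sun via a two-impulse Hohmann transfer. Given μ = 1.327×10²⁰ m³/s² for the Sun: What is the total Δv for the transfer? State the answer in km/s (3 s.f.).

Δv_total ≈ 21.2 km/s

r₁ = 7.908×10⁷ km = 7.908×10¹⁰ m.
r₂ = 3.547×10⁹ km = 3.547×10¹² m.
Transfer ellipse a_t = (r₁ + r₂)/2 = 1.813×10¹² m.
At r₁: circular v_c1 = √(μ/r₁) = 40960 m/s; transfer-perihelion v_p = √[μ(2/r₁ − 1/a_t)] = 57300 m/s.
Δv₁ = v_p − v_c1 = 16330 m/s.
At r₂: circular v_c2 = √(μ/r₂) = 6117 m/s; transfer-aphelion v_a = √[μ(2/r₂ − 1/a_t)] = 1277 m/s.
Δv₂ = v_c2 − v_a = 4839 m/s.
Total Δv = Δv₁ + Δv₂ = 21170 m/s = 21.17 km/s.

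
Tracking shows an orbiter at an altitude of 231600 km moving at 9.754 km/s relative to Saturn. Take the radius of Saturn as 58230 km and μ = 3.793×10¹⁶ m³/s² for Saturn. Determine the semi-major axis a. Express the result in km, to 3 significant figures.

a ≈ 2.28×10⁵ km

r = 58230 + 231600 = 2.8983×10⁵ km = 2.898×10⁸ m.
Specific orbital energy ε = v²/2 − μ/r = (9754)²/2 − 3.793×10¹⁶/2.898×10⁸ = -8.330×10⁷ J/kg.
Since ε = −μ/(2a), a = −μ/(2ε) = 2.277×10⁸ m = 2.2767×10⁵ km.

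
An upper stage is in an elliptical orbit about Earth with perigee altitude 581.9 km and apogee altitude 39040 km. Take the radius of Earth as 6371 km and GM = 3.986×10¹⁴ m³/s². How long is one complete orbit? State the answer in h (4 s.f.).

r_p = 6371 + 581.9 = 6952.9 km = 6.9529×10⁶ m.
r_a = 6371 + 39040 = 45411 km = 4.5411×10⁷ m.
Semi-major axis a = (r_p + r_a)/2 = (6952.9 + 45411)/2 = 26182 km = 2.618×10⁷ m.
By Kepler's third law T = 2π√(a³/μ) = 2π × 6.710×10³ = 4.216×10⁴ s.
= 11.71 h.

T ≈ 11.71 h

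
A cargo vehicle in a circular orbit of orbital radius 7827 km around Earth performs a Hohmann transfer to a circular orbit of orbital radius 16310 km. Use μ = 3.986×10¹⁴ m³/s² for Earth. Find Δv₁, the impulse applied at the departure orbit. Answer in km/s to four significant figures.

r₁ = 7827 km = 7.827×10⁶ m.
r₂ = 16310 km = 1.631×10⁷ m.
Transfer ellipse a_t = (r₁ + r₂)/2 = 1.207×10⁷ m.
At r₁: circular v_c1 = √(μ/r₁) = 7136 m/s; transfer-perigee v_p = √[μ(2/r₁ − 1/a_t)] = 8296 m/s.
Δv₁ = v_p − v_c1 = 1160 m/s.
= 1.160 km/s.

Δv ≈ 1.160 km/s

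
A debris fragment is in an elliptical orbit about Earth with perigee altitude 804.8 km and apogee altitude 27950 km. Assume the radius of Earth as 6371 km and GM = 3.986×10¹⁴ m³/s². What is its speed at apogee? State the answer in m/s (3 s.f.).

r_p = 6371 + 804.8 = 7175.8 km = 7.1758×10⁶ m.
r_a = 6371 + 27950 = 34321 km = 3.4321×10⁷ m.
Semi-major axis a = (r_p + r_a)/2 = 20748 km = 2.075×10⁷ m.
Vis-viva: v² = μ(2/r − 1/a) = 3.986×10¹⁴ × (5.827×10⁻⁸ − 4.820×10⁻⁸) = 4.017×10⁶ m²/s².
v = 2004 m/s.

v ≈ 2000 m/s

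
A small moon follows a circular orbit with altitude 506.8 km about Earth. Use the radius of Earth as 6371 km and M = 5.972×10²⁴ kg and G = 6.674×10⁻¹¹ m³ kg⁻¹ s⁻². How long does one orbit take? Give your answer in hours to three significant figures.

T ≈ 1.58 hours

μ = GM = 6.674×10⁻¹¹ × 5.972×10²⁴ = 3.986×10¹⁴ m³/s².
r = 6371 + 506.8 = 6877.8 km = 6.8778×10⁶ m.
Kepler's third law: T = 2π√(r³/μ) = 2π√((6.878×10⁶)³ / 3.986×10¹⁴).
r³/μ = 8.163×10⁵ s², so T = 2π × 9.035×10² = 5.677×10³ s.
Converting: 5.677×10³ s ÷ 3600 = 1.577 hours.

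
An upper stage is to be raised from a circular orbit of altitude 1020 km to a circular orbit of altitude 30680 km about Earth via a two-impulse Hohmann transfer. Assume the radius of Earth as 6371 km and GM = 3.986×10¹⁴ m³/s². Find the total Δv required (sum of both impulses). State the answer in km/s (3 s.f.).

Δv_total ≈ 3.53 km/s

r₁ = 6371 + 1020 = 7391.0 km = 7.3910×10⁶ m.
r₂ = 6371 + 30680 = 37051 km = 3.7051×10⁷ m.
Transfer ellipse a_t = (r₁ + r₂)/2 = 2.222×10⁷ m.
At r₁: circular v_c1 = √(μ/r₁) = 7344 m/s; transfer-perigee v_p = √[μ(2/r₁ − 1/a_t)] = 9483 m/s.
Δv₁ = v_p − v_c1 = 2139 m/s.
At r₂: circular v_c2 = √(μ/r₂) = 3280 m/s; transfer-apogee v_a = √[μ(2/r₂ − 1/a_t)] = 1892 m/s.
Δv₂ = v_c2 − v_a = 1388 m/s.
Total Δv = Δv₁ + Δv₂ = 3527 m/s = 3.527 km/s.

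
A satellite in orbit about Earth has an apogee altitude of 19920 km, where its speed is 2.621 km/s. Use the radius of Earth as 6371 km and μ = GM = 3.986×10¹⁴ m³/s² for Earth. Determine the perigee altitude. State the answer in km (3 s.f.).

perigee altitude ≈ 1330 km

r_a = 6371 + 19920 = 26291 km = 2.629×10⁷ m.
Specific energy ε = v²/2 − μ/r = -1.173×10⁷ J/kg, so a = −μ/(2ε) = 1.700×10⁷ m.
The apsides satisfy r_p + r_a = 2a, so the perigee radius is 2a − r_a = 7.701×10⁶ m = 7701.1 km.
Perigee altitude = 7701.1 − 6371 = 1330.1 km.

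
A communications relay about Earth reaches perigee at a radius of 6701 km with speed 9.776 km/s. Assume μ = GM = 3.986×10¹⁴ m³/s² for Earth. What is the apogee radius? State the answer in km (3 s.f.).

apogee radius ≈ 27400 km

r_p = 6.701×10⁶ m.
Specific energy ε = v²/2 − μ/r = -1.170×10⁷ J/kg, so a = −μ/(2ε) = 1.704×10⁷ m.
The apsides satisfy r_p + r_a = 2a, so the apogee radius is 2a − r_p = 2.737×10⁷ m = 27372 km.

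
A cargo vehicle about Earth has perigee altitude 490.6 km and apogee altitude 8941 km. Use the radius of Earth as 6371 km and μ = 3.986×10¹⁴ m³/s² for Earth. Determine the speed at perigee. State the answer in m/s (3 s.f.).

v ≈ 8960 m/s

r_p = 6371 + 490.6 = 6861.6 km = 6.8616×10⁶ m.
r_a = 6371 + 8941 = 15312 km = 1.5312×10⁷ m.
Semi-major axis a = (r_p + r_a)/2 = 11087 km = 1.109×10⁷ m.
Vis-viva: v² = μ(2/r − 1/a) = 3.986×10¹⁴ × (2.915×10⁻⁷ − 9.020×10⁻⁸) = 8.023×10⁷ m²/s².
v = 8957 m/s.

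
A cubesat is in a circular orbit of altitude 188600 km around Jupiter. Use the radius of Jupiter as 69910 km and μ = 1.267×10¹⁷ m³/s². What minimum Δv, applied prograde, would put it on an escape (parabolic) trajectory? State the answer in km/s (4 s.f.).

r = 69910 + 188600 = 258510 km = 2.5851×10⁸ m.
Circular speed v_c = √(μ/r) = 22140 m/s.
Escape speed v_esc = √(2μ/r) = √2 × v_c = 31310 m/s.
Δv = v_esc − v_c = 9170 m/s = 9.170 km/s.

Δv ≈ 9.170 km/s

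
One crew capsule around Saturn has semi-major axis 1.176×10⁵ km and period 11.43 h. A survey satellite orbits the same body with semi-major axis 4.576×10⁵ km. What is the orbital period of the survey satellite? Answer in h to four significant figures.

T₂ ≈ 87.73 h

Kepler's third law: T² ∝ a³, so T₂ = T₁ (a₂/a₁)^(3/2).
a₂/a₁ = 3.891, (a₂/a₁)^(3/2) = 7.676.
T₂ = 11.43 × 7.676 = 87.73 h.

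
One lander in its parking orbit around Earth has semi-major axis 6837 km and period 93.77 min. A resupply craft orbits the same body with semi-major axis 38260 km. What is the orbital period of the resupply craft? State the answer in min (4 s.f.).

T₂ ≈ 1241 min

Kepler's third law: T² ∝ a³, so T₂ = T₁ (a₂/a₁)^(3/2).
a₂/a₁ = 5.596, (a₂/a₁)^(3/2) = 13.24.
T₂ = 93.77 × 13.24 = 1241 min.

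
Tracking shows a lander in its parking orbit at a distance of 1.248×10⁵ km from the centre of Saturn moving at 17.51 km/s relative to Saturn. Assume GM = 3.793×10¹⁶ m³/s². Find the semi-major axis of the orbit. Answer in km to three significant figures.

r = 1.248×10⁸ m.
Specific orbital energy ε = v²/2 − μ/r = (17510)²/2 − 3.793×10¹⁶/1.248×10⁸ = -1.506×10⁸ J/kg.
Since ε = −μ/(2a), a = −μ/(2ε) = 1.259×10⁸ m = 1.2591×10⁵ km.

a ≈ 1.26×10⁵ km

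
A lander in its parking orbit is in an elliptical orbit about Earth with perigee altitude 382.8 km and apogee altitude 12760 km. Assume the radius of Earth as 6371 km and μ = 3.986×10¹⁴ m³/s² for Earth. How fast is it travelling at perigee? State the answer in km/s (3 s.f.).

r_p = 6371 + 382.8 = 6753.8 km = 6.7538×10⁶ m.
r_a = 6371 + 12760 = 19131 km = 1.9131×10⁷ m.
Semi-major axis a = (r_p + r_a)/2 = 12942 km = 1.294×10⁷ m.
Vis-viva: v² = μ(2/r − 1/a) = 3.986×10¹⁴ × (2.961×10⁻⁷ − 7.727×10⁻⁸) = 8.724×10⁷ m²/s².
v = 9340 m/s = 9.340 km/s.

v ≈ 9.34 km/s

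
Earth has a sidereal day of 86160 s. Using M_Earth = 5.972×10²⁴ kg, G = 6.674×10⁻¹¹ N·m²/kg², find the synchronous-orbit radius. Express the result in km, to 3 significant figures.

μ = GM = 6.674×10⁻¹¹ × 5.972×10²⁴ = 3.986×10¹⁴ m³/s².
A synchronous orbit has period T, so by Kepler's third law a = (μT²/4π²)^(1/3).
μT²/4π² = 3.986×10¹⁴ × (8.616×10⁴)² / 39.48 = 7.495×10²² m³.
a = 4.216×10⁷ m = 42162 km.

r_sync ≈ 42200 km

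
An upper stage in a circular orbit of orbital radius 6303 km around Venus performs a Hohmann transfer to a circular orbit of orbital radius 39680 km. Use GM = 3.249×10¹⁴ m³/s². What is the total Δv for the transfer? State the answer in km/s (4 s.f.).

r₁ = 6303 km = 6.303×10⁶ m.
r₂ = 39680 km = 3.968×10⁷ m.
Transfer ellipse a_t = (r₁ + r₂)/2 = 2.299×10⁷ m.
At r₁: circular v_c1 = √(μ/r₁) = 7180 m/s; transfer-periapsis v_p = √[μ(2/r₁ − 1/a_t)] = 9432 m/s.
Δv₁ = v_p − v_c1 = 2252 m/s.
At r₂: circular v_c2 = √(μ/r₂) = 2861 m/s; transfer-apoapsis v_a = √[μ(2/r₂ − 1/a_t)] = 1498 m/s.
Δv₂ = v_c2 − v_a = 1363 m/s.
Total Δv = Δv₁ + Δv₂ = 3616 m/s = 3.616 km/s.

Δv_total ≈ 3.616 km/s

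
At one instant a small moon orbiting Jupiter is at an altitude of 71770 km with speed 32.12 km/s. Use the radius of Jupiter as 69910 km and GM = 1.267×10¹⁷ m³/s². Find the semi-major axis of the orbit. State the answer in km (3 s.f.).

a ≈ 1.67×10⁵ km

r = 69910 + 71770 = 1.4168×10⁵ km = 1.417×10⁸ m.
Vis-viva rearranged: 1/a = 2/r − v²/μ = 1.412×10⁻⁸ − 8.143×10⁻⁹ = 5.974×10⁻⁹ m⁻¹.
a = 1.674×10⁸ m = 1.6741×10⁵ km.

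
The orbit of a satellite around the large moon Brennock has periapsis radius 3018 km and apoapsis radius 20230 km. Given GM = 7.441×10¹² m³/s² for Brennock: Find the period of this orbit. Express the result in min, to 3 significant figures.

T ≈ 1520 min

Semi-major axis a = (r_p + r_a)/2 = (3018.0 + 20230)/2 = 11624 km = 1.162×10⁷ m.
By Kepler's third law T = 2π√(a³/μ) = 2π × 1.453×10⁴ = 9.128×10⁴ s.
= 1521 min.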